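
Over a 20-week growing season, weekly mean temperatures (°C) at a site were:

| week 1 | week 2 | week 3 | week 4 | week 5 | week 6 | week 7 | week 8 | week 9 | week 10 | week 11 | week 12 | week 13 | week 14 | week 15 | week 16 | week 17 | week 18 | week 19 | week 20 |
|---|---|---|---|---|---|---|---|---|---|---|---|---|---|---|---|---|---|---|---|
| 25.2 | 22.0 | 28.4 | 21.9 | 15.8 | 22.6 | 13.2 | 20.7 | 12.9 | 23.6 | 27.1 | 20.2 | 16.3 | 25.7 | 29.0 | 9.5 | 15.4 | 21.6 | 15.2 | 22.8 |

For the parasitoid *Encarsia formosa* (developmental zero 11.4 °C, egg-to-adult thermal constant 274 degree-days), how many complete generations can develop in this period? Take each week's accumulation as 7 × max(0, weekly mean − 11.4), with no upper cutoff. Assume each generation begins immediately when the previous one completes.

Weekly DD (7 × max(0, T̄ − 11.4)): 96.6, 74.2, 119.0, 73.5, 30.8, 78.4, 12.6, 65.1, 10.5, 85.4, 109.9, 61.6, 34.3, 100.1, 123.2, 0.0, 28.0, 71.4, 26.6, 79.8.
Season total = 1281.0 DD.
Complete generations = ⌊1281.0 / 274⌋ = 4.

4 generations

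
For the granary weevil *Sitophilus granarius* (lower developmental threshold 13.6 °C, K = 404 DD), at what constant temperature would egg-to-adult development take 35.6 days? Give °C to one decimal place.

24.9 °C

Required daily accumulation = 404 / 35.6 = 11.348 DD/day.
T = T_base + 11.348 = 13.6 + 11.348 = 24.948 ≈ 24.9 °C.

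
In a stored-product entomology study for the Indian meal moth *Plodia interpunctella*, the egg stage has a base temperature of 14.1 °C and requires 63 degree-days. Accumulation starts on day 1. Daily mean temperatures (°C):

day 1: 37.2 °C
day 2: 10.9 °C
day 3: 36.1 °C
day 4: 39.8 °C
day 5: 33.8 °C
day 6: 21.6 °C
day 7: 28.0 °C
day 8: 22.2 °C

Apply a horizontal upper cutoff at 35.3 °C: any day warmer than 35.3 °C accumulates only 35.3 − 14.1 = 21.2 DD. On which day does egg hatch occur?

day 4

Daily DD above 14.1 °C (capped at 21.2): 21.2, 0.0, 21.2, 21.2, 19.7, 7.5, 13.9, 8.1.
Cumulative: 21.2, 21.2, 42.4, 63.6, 83.3, 90.8, 104.7, 112.8.
The total first reaches 63 DD on day 4.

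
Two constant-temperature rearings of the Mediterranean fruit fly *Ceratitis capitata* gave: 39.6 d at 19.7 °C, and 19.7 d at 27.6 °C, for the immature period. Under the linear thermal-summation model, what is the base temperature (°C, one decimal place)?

Equal thermal constants: D₁(T₁ − T_b) = D₂(T₂ − T_b).
39.6·(19.7 − T_b) = 19.7·(27.6 − T_b)
T_b = (39.6·19.7 − 19.7·27.6) / (39.6 − 19.7) = 236.40 / 19.9 = 11.879 °C ≈ 11.9 °C.

11.9 °C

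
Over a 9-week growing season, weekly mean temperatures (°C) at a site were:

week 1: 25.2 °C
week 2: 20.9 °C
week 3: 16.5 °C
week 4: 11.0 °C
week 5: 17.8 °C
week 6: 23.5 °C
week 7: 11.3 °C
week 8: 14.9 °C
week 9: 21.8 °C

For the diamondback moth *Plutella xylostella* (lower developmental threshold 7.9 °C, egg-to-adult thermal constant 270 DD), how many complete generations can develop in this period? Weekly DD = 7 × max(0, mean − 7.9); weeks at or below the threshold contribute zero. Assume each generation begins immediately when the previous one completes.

Weekly DD (7 × max(0, T̄ − 7.9)): 121.1, 91.0, 60.2, 21.7, 69.3, 109.2, 23.8, 49.0, 97.3.
Season total = 642.6 DD.
Complete generations = ⌊642.6 / 270⌋ = 2.

2 generations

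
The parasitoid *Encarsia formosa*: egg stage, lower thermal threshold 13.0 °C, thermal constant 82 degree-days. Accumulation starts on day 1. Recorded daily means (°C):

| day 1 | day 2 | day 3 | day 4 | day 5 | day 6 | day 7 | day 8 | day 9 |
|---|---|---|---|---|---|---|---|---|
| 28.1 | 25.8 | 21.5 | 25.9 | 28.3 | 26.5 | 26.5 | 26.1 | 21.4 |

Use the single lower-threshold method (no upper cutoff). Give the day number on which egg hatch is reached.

Daily DD above 13.0 °C: 15.1, 12.8, 8.5, 12.9, 15.3, 13.5, 13.5, 13.1, 8.4.
Cumulative: 15.1, 27.9, 36.4, 49.3, 64.6, 78.1, 91.6, 104.7, 113.1.
The total first reaches 82 DD on day 7.

day 7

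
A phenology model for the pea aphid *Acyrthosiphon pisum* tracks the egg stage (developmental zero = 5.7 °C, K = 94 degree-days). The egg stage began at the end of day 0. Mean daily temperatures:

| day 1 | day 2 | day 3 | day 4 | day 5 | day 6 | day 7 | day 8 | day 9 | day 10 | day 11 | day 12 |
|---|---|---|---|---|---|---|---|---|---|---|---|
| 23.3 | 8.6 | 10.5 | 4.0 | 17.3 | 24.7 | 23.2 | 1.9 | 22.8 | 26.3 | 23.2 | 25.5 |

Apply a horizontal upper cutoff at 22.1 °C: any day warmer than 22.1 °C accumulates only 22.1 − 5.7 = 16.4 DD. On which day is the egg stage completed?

day 10

Daily DD above 5.7 °C (capped at 16.4): 16.4, 2.9, 4.8, 0.0, 11.6, 16.4, 16.4, 0.0, 16.4, 16.4, 16.4, 16.4.
Cumulative: 16.4, 19.3, 24.1, 24.1, 35.7, 52.1, 68.5, 68.5, 84.9, 101.3, 117.7, 134.1.
The total first reaches 94 DD on day 10.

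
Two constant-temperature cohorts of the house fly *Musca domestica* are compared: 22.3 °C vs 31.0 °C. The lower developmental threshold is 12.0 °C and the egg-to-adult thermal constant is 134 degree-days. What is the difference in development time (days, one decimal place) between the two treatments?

At 22.3 °C: 134 / (22.3 − 12.0) = 134 / 10.3 = 13.010 d.
At 31.0 °C: 134 / (31.0 − 12.0) = 134 / 19.0 = 7.053 d.
Difference = |13.010 − 7.053| = 5.957 ≈ 6.0 days.

6.0 days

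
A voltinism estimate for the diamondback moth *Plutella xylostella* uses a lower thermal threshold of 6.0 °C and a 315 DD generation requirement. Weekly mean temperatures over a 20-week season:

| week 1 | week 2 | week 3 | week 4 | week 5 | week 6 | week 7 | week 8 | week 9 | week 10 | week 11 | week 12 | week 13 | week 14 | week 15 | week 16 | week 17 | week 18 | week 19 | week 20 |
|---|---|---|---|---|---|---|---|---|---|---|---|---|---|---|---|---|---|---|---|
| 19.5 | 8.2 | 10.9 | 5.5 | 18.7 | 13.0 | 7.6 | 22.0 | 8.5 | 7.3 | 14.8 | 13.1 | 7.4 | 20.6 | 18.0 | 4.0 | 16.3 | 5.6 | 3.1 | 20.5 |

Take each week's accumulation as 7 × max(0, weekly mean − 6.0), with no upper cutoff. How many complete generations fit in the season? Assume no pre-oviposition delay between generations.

Weekly DD (7 × max(0, T̄ − 6.0)): 94.5, 15.4, 34.3, 0.0, 88.9, 49.0, 11.2, 112.0, 17.5, 9.1, 61.6, 49.7, 9.8, 102.2, 84.0, 0.0, 72.1, 0.0, 0.0, 101.5.
Season total = 912.8 DD.
Complete generations = ⌊912.8 / 315⌋ = 2.

2 generations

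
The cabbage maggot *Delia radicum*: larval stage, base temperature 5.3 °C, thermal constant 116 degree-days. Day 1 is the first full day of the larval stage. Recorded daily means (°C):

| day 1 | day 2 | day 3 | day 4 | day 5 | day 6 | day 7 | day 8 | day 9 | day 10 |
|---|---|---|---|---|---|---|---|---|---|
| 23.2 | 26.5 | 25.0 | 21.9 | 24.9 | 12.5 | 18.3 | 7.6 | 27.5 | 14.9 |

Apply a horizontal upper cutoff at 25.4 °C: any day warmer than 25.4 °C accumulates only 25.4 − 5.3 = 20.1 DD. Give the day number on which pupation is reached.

day 8

Daily DD above 5.3 °C (capped at 20.1): 17.9, 20.1, 19.7, 16.6, 19.6, 7.2, 13.0, 2.3, 20.1, 9.6.
Cumulative: 17.9, 38.0, 57.7, 74.3, 93.9, 101.1, 114.1, 116.4, 136.5, 146.1.
The total first reaches 116 DD on day 8.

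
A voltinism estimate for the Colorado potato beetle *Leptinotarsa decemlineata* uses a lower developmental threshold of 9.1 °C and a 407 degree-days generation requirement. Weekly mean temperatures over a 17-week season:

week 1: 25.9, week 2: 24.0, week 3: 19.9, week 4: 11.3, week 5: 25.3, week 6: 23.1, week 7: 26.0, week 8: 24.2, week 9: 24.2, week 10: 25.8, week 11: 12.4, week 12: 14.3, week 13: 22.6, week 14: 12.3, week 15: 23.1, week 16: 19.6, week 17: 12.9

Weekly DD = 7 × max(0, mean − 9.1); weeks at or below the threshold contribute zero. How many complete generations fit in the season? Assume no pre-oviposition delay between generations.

3 generations

Weekly DD (7 × max(0, T̄ − 9.1)): 117.6, 104.3, 75.6, 15.4, 113.4, 98.0, 118.3, 105.7, 105.7, 116.9, 23.1, 36.4, 94.5, 22.4, 98.0, 73.5, 26.6.
Season total = 1345.4 DD.
Complete generations = ⌊1345.4 / 407⌋ = 3.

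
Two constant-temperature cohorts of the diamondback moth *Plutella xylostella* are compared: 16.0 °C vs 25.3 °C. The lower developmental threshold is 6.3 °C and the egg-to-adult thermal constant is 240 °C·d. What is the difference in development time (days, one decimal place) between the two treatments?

At 16.0 °C: 240 / (16.0 − 6.3) = 240 / 9.7 = 24.742 d.
At 25.3 °C: 240 / (25.3 − 6.3) = 240 / 19.0 = 12.632 d.
Difference = |24.742 − 12.632| = 12.111 ≈ 12.1 days.

12.1 days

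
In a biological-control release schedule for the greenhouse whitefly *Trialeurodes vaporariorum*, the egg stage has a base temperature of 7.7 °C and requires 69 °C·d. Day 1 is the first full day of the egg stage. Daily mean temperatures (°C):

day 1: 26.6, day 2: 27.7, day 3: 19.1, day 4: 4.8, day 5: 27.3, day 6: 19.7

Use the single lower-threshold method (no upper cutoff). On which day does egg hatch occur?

day 5

Daily DD above 7.7 °C: 18.9, 20.0, 11.4, 0.0, 19.6, 12.0.
Cumulative: 18.9, 38.9, 50.3, 50.3, 69.9, 81.9.
The total first reaches 69 DD on day 5.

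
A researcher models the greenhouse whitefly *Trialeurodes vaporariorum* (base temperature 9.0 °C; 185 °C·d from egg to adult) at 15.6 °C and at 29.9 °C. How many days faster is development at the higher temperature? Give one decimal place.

At 15.6 °C: 185 / (15.6 − 9.0) = 185 / 6.6 = 28.030 d.
At 29.9 °C: 185 / (29.9 − 9.0) = 185 / 20.9 = 8.852 d.
Difference = |28.030 − 8.852| = 19.179 ≈ 19.2 days.

19.2 days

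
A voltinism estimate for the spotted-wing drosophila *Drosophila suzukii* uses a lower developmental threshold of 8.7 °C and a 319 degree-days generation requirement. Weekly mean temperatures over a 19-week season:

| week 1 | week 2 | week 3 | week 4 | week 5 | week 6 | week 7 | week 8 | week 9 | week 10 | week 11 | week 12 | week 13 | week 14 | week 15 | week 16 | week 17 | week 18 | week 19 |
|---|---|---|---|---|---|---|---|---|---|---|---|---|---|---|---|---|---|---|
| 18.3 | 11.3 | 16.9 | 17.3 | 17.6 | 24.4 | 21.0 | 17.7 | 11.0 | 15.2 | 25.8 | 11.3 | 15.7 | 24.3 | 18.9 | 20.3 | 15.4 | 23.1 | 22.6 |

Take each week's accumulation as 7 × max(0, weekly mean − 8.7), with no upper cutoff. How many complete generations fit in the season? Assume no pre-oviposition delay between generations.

Weekly DD (7 × max(0, T̄ − 8.7)): 67.2, 18.2, 57.4, 60.2, 62.3, 109.9, 86.1, 63.0, 16.1, 45.5, 119.7, 18.2, 49.0, 109.2, 71.4, 81.2, 46.9, 100.8, 97.3.
Season total = 1279.6 DD.
Complete generations = ⌊1279.6 / 319⌋ = 4.

4 generations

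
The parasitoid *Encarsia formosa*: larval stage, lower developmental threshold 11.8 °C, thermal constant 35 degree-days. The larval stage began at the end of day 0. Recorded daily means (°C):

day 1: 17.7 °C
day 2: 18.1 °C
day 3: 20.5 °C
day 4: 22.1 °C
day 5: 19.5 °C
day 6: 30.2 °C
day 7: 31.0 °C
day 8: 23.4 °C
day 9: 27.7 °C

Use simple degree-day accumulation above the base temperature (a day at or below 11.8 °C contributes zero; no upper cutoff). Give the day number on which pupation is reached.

day 5

Daily DD above 11.8 °C: 5.9, 6.3, 8.7, 10.3, 7.7, 18.4, 19.2, 11.6, 15.9.
Cumulative: 5.9, 12.2, 20.9, 31.2, 38.9, 57.3, 76.5, 88.1, 104.0.
The total first reaches 35 DD on day 5.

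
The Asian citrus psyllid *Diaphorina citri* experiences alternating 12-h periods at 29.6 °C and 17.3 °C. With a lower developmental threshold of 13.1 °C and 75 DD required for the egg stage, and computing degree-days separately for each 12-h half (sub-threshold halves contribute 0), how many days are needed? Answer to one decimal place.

7.2 days

Day half: max(0, 29.6 − 13.1) × 0.5 = 16.5 × 0.5 = 8.25 DD.
Night half: max(0, 17.3 − 13.1) × 0.5 = 4.2 × 0.5 = 2.10 DD.
Per 24 h: 10.35 DD/day.
Duration = 75 / 10.35 = 7.246 ≈ 7.2 days.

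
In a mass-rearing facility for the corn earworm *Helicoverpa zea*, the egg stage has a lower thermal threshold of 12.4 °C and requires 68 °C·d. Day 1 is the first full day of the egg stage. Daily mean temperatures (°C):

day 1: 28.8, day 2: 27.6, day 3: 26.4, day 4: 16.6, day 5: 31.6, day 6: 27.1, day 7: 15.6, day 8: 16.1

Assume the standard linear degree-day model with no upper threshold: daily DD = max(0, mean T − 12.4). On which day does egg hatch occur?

day 5

Daily DD above 12.4 °C: 16.4, 15.2, 14.0, 4.2, 19.2, 14.7, 3.2, 3.7.
Cumulative: 16.4, 31.6, 45.6, 49.8, 69.0, 83.7, 86.9, 90.6.
The total first reaches 68 DD on day 5.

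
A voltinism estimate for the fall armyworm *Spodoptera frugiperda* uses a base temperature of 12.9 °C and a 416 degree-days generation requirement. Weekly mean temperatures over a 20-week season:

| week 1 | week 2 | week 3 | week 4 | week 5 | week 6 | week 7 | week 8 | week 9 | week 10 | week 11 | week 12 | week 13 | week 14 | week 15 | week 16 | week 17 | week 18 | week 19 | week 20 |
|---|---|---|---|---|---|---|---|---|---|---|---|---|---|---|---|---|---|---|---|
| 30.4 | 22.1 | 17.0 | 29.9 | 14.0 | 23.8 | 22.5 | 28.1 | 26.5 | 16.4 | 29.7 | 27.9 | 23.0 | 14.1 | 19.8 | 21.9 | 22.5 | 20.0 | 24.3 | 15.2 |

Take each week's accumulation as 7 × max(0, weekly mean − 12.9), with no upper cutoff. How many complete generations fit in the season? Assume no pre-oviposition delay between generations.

Weekly DD (7 × max(0, T̄ − 12.9)): 122.5, 64.4, 28.7, 119.0, 7.7, 76.3, 67.2, 106.4, 95.2, 24.5, 117.6, 105.0, 70.7, 8.4, 48.3, 63.0, 67.2, 49.7, 79.8, 16.1.
Season total = 1337.7 DD.
Complete generations = ⌊1337.7 / 416⌋ = 3.

3 generations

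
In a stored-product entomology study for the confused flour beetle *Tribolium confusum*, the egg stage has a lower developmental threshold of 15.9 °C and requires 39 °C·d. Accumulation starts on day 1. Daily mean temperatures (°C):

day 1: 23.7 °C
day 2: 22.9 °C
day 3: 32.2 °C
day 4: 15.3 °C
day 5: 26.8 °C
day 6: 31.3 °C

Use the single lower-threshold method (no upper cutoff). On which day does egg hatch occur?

Daily DD above 15.9 °C: 7.8, 7.0, 16.3, 0.0, 10.9, 15.4.
Cumulative: 7.8, 14.8, 31.1, 31.1, 42.0, 57.4.
The total first reaches 39 DD on day 5.

day 5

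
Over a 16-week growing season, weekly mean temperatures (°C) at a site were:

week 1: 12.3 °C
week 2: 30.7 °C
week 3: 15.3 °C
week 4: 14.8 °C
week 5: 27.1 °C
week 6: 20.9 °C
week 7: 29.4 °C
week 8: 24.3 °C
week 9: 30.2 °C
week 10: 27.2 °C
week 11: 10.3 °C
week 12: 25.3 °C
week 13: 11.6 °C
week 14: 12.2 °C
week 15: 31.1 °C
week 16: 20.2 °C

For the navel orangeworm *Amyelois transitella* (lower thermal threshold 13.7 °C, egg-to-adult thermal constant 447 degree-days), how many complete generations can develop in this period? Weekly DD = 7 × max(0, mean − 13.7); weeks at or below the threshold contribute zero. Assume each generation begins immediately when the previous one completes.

Weekly DD (7 × max(0, T̄ − 13.7)): 0.0, 119.0, 11.2, 7.7, 93.8, 50.4, 109.9, 74.2, 115.5, 94.5, 0.0, 81.2, 0.0, 0.0, 121.8, 45.5.
Season total = 924.7 DD.
Complete generations = ⌊924.7 / 447⌋ = 2.

2 generations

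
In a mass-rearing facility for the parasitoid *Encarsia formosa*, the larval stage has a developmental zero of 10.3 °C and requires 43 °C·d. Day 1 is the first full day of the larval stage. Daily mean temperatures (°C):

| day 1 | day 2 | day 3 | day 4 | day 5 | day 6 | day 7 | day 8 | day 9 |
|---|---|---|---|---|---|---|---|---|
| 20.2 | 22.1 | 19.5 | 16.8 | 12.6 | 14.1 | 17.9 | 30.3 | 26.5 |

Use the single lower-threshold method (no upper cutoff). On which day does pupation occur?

Daily DD above 10.3 °C: 9.9, 11.8, 9.2, 6.5, 2.3, 3.8, 7.6, 20.0, 16.2.
Cumulative: 9.9, 21.7, 30.9, 37.4, 39.7, 43.5, 51.1, 71.1, 87.3.
The total first reaches 43 DD on day 6.

day 6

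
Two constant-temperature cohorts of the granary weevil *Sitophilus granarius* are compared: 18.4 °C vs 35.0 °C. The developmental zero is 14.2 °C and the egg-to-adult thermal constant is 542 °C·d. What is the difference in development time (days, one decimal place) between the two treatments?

At 18.4 °C: 542 / (18.4 − 14.2) = 542 / 4.2 = 129.048 d.
At 35.0 °C: 542 / (35.0 − 14.2) = 542 / 20.8 = 26.058 d.
Difference = |129.048 − 26.058| = 102.990 ≈ 103.0 days.

103.0 days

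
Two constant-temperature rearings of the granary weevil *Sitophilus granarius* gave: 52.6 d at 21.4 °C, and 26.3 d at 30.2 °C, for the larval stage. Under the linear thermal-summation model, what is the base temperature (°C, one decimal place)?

12.6 °C

Equal thermal constants: D₁(T₁ − T_b) = D₂(T₂ − T_b).
52.6·(21.4 − T_b) = 26.3·(30.2 − T_b)
T_b = (52.6·21.4 − 26.3·30.2) / (52.6 − 26.3) = 331.38 / 26.3 = 12.600 °C ≈ 12.6 °C.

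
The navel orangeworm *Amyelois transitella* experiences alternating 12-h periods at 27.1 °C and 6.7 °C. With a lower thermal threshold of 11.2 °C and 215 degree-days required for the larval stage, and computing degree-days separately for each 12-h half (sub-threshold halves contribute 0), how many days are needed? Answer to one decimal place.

27.0 days

Day half: max(0, 27.1 − 11.2) × 0.5 = 15.9 × 0.5 = 7.95 DD.
Night half: max(0, 6.7 − 11.2) × 0.5 = 0.0 × 0.5 = 0.00 DD.
Per 24 h: 7.95 DD/day.
Duration = 215 / 7.95 = 27.044 ≈ 27.0 days.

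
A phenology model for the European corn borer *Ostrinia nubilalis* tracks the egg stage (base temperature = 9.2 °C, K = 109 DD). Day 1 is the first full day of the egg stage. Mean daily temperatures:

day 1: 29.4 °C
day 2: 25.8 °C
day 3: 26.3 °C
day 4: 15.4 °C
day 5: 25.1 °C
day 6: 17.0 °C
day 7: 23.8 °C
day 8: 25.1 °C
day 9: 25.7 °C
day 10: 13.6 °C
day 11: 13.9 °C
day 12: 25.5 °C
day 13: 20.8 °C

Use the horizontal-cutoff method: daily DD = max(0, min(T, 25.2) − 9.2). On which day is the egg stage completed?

Daily DD above 9.2 °C (capped at 16.0): 16.0, 16.0, 16.0, 6.2, 15.9, 7.8, 14.6, 15.9, 16.0, 4.4, 4.7, 16.0, 11.6.
Cumulative: 16.0, 32.0, 48.0, 54.2, 70.1, 77.9, 92.5, 108.4, 124.4, 128.8, 133.5, 149.5, 161.1.
The total first reaches 109 DD on day 9.

day 9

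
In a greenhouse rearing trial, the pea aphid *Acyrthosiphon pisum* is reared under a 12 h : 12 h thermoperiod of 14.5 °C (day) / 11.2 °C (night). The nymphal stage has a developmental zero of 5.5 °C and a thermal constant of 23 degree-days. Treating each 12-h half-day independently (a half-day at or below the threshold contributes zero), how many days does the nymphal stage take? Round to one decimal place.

Day half: max(0, 14.5 − 5.5) × 0.5 = 9.0 × 0.5 = 4.50 DD.
Night half: max(0, 11.2 − 5.5) × 0.5 = 5.7 × 0.5 = 2.85 DD.
Per 24 h: 7.35 DD/day.
Duration = 23 / 7.35 = 3.129 ≈ 3.1 days.

3.1 days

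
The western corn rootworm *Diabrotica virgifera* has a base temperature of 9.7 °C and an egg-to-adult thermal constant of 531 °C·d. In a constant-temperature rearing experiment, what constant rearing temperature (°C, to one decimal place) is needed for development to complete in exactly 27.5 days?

29.0 °C

Required daily accumulation = 531 / 27.5 = 19.309 DD/day.
T = T_base + 19.309 = 9.7 + 19.309 = 29.009 ≈ 29.0 °C.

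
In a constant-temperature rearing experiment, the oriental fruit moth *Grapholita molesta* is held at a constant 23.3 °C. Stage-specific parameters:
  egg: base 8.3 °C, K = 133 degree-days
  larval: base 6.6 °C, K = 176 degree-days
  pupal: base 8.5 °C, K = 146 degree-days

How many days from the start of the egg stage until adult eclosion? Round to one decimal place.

29.3 days

egg: 133 / (23.3 − 8.3) = 133 / 15.0 = 8.867 d.
larval: 176 / (23.3 − 6.6) = 176 / 16.7 = 10.539 d.
pupal: 146 / (23.3 − 8.5) = 146 / 14.8 = 9.865 d.
Sum = 29.270 ≈ 29.3 days.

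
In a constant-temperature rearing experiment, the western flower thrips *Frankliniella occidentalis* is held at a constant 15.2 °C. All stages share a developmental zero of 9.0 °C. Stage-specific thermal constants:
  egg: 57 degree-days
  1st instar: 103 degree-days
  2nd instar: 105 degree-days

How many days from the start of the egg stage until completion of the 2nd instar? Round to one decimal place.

Daily accumulation at 15.2 °C = 15.2 − 9.0 = 6.2 DD/day.
Total K = 57 + 103 + 105 = 265 DD.
Total duration = 265 / 6.2 = 42.742 ≈ 42.7 days.

42.7 days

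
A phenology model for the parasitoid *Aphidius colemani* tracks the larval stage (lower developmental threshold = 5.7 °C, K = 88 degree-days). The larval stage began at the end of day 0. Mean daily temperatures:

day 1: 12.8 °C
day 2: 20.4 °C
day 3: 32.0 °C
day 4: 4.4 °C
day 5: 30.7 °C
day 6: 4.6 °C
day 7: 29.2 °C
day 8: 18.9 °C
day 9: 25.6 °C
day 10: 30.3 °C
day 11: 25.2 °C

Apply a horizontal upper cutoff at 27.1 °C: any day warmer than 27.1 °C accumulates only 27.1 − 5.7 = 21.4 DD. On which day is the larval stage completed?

day 8

Daily DD above 5.7 °C (capped at 21.4): 7.1, 14.7, 21.4, 0.0, 21.4, 0.0, 21.4, 13.2, 19.9, 21.4, 19.5.
Cumulative: 7.1, 21.8, 43.2, 43.2, 64.6, 64.6, 86.0, 99.2, 119.1, 140.5, 160.0.
The total first reaches 88 DD on day 8.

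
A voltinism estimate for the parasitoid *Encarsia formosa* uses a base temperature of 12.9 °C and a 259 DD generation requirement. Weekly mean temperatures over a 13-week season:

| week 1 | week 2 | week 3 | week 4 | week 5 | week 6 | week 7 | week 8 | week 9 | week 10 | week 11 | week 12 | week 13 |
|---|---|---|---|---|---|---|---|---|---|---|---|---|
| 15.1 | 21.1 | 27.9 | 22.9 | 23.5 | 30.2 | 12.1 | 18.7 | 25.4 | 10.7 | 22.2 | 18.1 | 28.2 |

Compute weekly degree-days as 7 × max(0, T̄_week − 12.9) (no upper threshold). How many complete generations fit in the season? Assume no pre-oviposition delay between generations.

Weekly DD (7 × max(0, T̄ − 12.9)): 15.4, 57.4, 105.0, 70.0, 74.2, 121.1, 0.0, 40.6, 87.5, 0.0, 65.1, 36.4, 107.1.
Season total = 779.8 DD.
Complete generations = ⌊779.8 / 259⌋ = 3.

3 generations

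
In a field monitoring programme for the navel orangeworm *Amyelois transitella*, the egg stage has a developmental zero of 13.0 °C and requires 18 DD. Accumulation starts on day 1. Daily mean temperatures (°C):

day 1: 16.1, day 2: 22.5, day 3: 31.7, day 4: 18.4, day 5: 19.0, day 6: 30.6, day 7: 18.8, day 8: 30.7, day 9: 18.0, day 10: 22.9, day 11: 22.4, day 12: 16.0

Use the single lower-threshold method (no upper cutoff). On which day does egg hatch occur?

day 3

Daily DD above 13.0 °C: 3.1, 9.5, 18.7, 5.4, 6.0, 17.6, 5.8, 17.7, 5.0, 9.9, 9.4, 3.0.
Cumulative: 3.1, 12.6, 31.3, 36.7, 42.7, 60.3, 66.1, 83.8, 88.8, 98.7, 108.1, 111.1.
The total first reaches 18 DD on day 3.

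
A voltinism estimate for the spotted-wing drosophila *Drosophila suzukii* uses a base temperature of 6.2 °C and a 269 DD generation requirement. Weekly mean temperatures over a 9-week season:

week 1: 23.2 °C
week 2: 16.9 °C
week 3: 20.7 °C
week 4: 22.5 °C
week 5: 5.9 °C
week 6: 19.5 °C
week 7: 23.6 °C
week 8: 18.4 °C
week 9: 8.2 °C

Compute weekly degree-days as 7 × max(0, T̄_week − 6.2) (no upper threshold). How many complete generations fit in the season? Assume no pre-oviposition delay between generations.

Weekly DD (7 × max(0, T̄ − 6.2)): 119.0, 74.9, 101.5, 114.1, 0.0, 93.1, 121.8, 85.4, 14.0.
Season total = 723.8 DD.
Complete generations = ⌊723.8 / 269⌋ = 2.

2 generations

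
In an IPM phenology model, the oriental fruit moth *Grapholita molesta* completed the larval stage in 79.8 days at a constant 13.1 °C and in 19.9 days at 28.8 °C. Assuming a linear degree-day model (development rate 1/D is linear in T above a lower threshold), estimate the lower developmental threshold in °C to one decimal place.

7.9 °C

Equal thermal constants: D₁(T₁ − T_b) = D₂(T₂ − T_b).
79.8·(13.1 − T_b) = 19.9·(28.8 − T_b)
T_b = (79.8·13.1 − 19.9·28.8) / (79.8 − 19.9) = 472.26 / 59.9 = 7.884 °C ≈ 7.9 °C.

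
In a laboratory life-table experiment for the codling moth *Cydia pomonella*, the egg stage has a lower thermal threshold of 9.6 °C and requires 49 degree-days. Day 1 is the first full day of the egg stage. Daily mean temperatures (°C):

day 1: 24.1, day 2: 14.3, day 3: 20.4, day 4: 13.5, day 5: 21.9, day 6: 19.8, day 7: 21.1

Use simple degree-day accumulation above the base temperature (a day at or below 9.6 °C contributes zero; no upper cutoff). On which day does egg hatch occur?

day 6

Daily DD above 9.6 °C: 14.5, 4.7, 10.8, 3.9, 12.3, 10.2, 11.5.
Cumulative: 14.5, 19.2, 30.0, 33.9, 46.2, 56.4, 67.9.
The total first reaches 49 DD on day 6.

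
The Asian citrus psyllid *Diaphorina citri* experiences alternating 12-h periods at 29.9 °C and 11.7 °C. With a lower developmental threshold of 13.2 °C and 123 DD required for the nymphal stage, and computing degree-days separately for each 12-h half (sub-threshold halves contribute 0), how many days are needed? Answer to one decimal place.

Day half: max(0, 29.9 − 13.2) × 0.5 = 16.7 × 0.5 = 8.35 DD.
Night half: max(0, 11.7 − 13.2) × 0.5 = 0.0 × 0.5 = 0.00 DD.
Per 24 h: 8.35 DD/day.
Duration = 123 / 8.35 = 14.731 ≈ 14.7 days.

14.7 days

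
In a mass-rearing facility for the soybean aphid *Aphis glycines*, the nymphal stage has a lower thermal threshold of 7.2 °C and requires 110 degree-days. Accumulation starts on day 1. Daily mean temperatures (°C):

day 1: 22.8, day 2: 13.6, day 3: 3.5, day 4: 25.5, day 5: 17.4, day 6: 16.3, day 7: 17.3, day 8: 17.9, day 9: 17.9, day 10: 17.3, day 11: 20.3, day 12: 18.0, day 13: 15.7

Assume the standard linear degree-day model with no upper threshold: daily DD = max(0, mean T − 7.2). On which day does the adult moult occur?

Daily DD above 7.2 °C: 15.6, 6.4, 0.0, 18.3, 10.2, 9.1, 10.1, 10.7, 10.7, 10.1, 13.1, 10.8, 8.5.
Cumulative: 15.6, 22.0, 22.0, 40.3, 50.5, 59.6, 69.7, 80.4, 91.1, 101.2, 114.3, 125.1, 133.6.
The total first reaches 110 DD on day 11.

day 11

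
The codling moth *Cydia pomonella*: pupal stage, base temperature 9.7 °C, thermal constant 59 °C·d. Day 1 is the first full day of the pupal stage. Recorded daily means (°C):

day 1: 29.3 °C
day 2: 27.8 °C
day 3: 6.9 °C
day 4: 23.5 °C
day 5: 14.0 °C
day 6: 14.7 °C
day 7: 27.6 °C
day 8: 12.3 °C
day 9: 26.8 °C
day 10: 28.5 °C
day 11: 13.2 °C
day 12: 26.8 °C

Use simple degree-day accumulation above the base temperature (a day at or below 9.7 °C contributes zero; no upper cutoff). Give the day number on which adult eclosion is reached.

day 6

Daily DD above 9.7 °C: 19.6, 18.1, 0.0, 13.8, 4.3, 5.0, 17.9, 2.6, 17.1, 18.8, 3.5, 17.1.
Cumulative: 19.6, 37.7, 37.7, 51.5, 55.8, 60.8, 78.7, 81.3, 98.4, 117.2, 120.7, 137.8.
The total first reaches 59 DD on day 6.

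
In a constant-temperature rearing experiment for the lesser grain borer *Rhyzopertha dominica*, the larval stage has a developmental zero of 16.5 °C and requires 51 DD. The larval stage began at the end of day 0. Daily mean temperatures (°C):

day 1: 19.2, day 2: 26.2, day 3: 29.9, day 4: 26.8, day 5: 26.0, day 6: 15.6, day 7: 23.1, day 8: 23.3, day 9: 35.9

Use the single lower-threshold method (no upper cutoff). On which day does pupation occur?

Daily DD above 16.5 °C: 2.7, 9.7, 13.4, 10.3, 9.5, 0.0, 6.6, 6.8, 19.4.
Cumulative: 2.7, 12.4, 25.8, 36.1, 45.6, 45.6, 52.2, 59.0, 78.4.
The total first reaches 51 DD on day 7.

day 7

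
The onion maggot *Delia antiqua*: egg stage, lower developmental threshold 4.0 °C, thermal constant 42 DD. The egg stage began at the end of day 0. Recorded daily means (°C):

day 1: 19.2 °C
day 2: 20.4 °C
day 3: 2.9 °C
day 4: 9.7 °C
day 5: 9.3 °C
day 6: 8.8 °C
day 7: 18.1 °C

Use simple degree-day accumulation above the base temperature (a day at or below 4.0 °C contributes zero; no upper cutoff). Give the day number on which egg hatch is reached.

Daily DD above 4.0 °C: 15.2, 16.4, 0.0, 5.7, 5.3, 4.8, 14.1.
Cumulative: 15.2, 31.6, 31.6, 37.3, 42.6, 47.4, 61.5.
The total first reaches 42 DD on day 5.

day 5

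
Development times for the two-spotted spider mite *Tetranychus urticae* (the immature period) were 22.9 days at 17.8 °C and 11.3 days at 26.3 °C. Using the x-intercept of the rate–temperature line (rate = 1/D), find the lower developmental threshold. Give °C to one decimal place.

Equal thermal constants: D₁(T₁ − T_b) = D₂(T₂ − T_b).
22.9·(17.8 − T_b) = 11.3·(26.3 − T_b)
T_b = (22.9·17.8 − 11.3·26.3) / (22.9 − 11.3) = 110.43 / 11.6 = 9.520 °C ≈ 9.5 °C.

9.5 °C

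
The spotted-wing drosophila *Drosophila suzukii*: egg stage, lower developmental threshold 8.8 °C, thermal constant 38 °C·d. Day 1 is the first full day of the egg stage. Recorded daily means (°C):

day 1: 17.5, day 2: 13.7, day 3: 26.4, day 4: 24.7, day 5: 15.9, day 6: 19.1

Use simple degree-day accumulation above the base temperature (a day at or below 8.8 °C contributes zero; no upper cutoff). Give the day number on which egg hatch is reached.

day 4

Daily DD above 8.8 °C: 8.7, 4.9, 17.6, 15.9, 7.1, 10.3.
Cumulative: 8.7, 13.6, 31.2, 47.1, 54.2, 64.5.
The total first reaches 38 DD on day 4.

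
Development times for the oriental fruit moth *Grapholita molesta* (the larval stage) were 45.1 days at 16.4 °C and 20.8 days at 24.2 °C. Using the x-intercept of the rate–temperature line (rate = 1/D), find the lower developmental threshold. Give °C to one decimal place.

Equal thermal constants: D₁(T₁ − T_b) = D₂(T₂ − T_b).
45.1·(16.4 − T_b) = 20.8·(24.2 − T_b)
T_b = (45.1·16.4 − 20.8·24.2) / (45.1 − 20.8) = 236.28 / 24.3 = 9.723 °C ≈ 9.7 °C.

9.7 °C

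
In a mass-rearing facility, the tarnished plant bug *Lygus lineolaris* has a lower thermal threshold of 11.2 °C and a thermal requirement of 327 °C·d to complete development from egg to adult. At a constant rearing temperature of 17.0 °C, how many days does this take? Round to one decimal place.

56.4 days

Daily accumulation = 17.0 − 11.2 = 5.8 DD/day.
Duration = 327 / 5.8 = 56.379 ≈ 56.4 days.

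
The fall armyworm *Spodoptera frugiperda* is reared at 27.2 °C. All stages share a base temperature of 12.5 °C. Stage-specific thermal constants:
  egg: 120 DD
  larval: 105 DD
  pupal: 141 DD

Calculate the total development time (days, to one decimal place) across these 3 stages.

24.9 days

Daily accumulation at 27.2 °C = 27.2 − 12.5 = 14.7 DD/day.
Total K = 120 + 105 + 141 = 366 DD.
Total duration = 366 / 14.7 = 24.898 ≈ 24.9 days.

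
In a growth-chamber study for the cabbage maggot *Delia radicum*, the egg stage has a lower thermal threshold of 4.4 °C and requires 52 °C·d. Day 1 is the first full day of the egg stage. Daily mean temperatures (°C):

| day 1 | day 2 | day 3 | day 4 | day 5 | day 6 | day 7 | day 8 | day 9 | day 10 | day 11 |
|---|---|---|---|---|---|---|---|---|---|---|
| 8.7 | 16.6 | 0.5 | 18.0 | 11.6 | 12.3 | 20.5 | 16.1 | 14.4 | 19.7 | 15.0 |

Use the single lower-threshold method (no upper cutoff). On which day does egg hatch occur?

day 7

Daily DD above 4.4 °C: 4.3, 12.2, 0.0, 13.6, 7.2, 7.9, 16.1, 11.7, 10.0, 15.3, 10.6.
Cumulative: 4.3, 16.5, 16.5, 30.1, 37.3, 45.2, 61.3, 73.0, 83.0, 98.3, 108.9.
The total first reaches 52 DD on day 7.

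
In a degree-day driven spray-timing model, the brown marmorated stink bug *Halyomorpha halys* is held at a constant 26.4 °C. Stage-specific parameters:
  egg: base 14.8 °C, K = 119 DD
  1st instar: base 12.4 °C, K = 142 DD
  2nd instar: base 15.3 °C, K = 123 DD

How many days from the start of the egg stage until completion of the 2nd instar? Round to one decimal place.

31.5 days

egg: 119 / (26.4 − 14.8) = 119 / 11.6 = 10.259 d.
1st instar: 142 / (26.4 − 12.4) = 142 / 14.0 = 10.143 d.
2nd instar: 123 / (26.4 − 15.3) = 123 / 11.1 = 11.081 d.
Sum = 31.483 ≈ 31.5 days.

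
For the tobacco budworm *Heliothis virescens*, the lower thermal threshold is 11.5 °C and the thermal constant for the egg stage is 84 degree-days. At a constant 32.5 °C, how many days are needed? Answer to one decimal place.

Daily accumulation = 32.5 − 11.5 = 21.0 DD/day.
Duration = 84 / 21.0 = 4.000 ≈ 4.0 days.

4.0 days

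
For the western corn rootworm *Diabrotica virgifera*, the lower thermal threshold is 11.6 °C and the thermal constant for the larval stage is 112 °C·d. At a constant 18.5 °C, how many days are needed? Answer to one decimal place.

Daily accumulation = 18.5 − 11.6 = 6.9 DD/day.
Duration = 112 / 6.9 = 16.232 ≈ 16.2 days.

16.2 days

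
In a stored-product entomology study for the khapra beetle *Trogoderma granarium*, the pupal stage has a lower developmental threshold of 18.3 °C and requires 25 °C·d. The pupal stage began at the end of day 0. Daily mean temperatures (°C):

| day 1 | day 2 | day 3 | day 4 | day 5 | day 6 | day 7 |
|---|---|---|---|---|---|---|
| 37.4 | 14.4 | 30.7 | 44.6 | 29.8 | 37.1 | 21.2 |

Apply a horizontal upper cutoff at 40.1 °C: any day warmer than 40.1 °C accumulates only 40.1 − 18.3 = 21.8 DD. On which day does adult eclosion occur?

Daily DD above 18.3 °C (capped at 21.8): 19.1, 0.0, 12.4, 21.8, 11.5, 18.8, 2.9.
Cumulative: 19.1, 19.1, 31.5, 53.3, 64.8, 83.6, 86.5.
The total first reaches 25 DD on day 3.

day 3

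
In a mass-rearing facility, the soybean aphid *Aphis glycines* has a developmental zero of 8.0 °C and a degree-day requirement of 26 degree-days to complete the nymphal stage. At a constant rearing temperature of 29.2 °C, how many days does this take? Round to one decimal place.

1.2 days

Daily accumulation = 29.2 − 8.0 = 21.2 DD/day.
Duration = 26 / 21.2 = 1.226 ≈ 1.2 days.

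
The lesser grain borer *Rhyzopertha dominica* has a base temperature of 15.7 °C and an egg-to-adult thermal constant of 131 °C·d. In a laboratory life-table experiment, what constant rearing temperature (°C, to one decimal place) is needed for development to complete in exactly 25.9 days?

20.8 °C

Required daily accumulation = 131 / 25.9 = 5.058 DD/day.
T = T_base + 5.058 = 15.7 + 5.058 = 20.758 ≈ 20.8 °C.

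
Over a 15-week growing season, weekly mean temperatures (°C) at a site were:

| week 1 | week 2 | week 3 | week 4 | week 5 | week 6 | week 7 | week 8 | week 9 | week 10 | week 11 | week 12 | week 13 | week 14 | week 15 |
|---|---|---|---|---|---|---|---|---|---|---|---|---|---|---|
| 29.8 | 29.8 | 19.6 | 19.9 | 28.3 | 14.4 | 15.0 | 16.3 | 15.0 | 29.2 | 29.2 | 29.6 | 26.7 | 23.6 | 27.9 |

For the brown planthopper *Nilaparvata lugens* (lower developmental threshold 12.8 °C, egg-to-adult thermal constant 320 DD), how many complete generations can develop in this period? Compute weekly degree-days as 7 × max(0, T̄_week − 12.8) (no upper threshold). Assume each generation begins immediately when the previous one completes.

3 generations

Weekly DD (7 × max(0, T̄ − 12.8)): 119.0, 119.0, 47.6, 49.7, 108.5, 11.2, 15.4, 24.5, 15.4, 114.8, 114.8, 117.6, 97.3, 75.6, 105.7.
Season total = 1136.1 DD.
Complete generations = ⌊1136.1 / 320⌋ = 3.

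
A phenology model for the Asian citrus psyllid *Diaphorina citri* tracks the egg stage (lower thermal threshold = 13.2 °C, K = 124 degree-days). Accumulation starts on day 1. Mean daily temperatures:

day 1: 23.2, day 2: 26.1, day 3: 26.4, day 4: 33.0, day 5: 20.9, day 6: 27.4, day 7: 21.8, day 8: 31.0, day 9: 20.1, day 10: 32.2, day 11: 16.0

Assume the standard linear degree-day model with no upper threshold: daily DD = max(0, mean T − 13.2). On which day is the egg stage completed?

Daily DD above 13.2 °C: 10.0, 12.9, 13.2, 19.8, 7.7, 14.2, 8.6, 17.8, 6.9, 19.0, 2.8.
Cumulative: 10.0, 22.9, 36.1, 55.9, 63.6, 77.8, 86.4, 104.2, 111.1, 130.1, 132.9.
The total first reaches 124 DD on day 10.

day 10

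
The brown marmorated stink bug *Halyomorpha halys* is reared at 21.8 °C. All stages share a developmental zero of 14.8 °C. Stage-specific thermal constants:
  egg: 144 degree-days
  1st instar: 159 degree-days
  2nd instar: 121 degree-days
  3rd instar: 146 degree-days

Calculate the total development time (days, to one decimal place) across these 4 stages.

81.4 days

Daily accumulation at 21.8 °C = 21.8 − 14.8 = 7.0 DD/day.
Total K = 144 + 159 + 121 + 146 = 570 DD.
Total duration = 570 / 7.0 = 81.429 ≈ 81.4 days.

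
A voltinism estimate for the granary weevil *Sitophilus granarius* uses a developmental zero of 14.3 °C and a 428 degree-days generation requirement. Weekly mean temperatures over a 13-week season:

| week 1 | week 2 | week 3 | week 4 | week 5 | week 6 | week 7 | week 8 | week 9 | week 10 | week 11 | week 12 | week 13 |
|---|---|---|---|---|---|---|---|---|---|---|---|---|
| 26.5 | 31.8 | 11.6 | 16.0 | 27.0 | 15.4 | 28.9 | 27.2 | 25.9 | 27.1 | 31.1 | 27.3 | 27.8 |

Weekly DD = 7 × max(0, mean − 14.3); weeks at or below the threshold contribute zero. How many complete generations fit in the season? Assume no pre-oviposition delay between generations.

2 generations

Weekly DD (7 × max(0, T̄ − 14.3)): 85.4, 122.5, 0.0, 11.9, 88.9, 7.7, 102.2, 90.3, 81.2, 89.6, 117.6, 91.0, 94.5.
Season total = 982.8 DD.
Complete generations = ⌊982.8 / 428⌋ = 2.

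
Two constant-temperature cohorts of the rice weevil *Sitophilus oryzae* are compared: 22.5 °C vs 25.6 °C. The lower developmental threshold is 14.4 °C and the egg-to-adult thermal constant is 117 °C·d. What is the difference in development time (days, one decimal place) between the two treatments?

4.0 days

At 22.5 °C: 117 / (22.5 − 14.4) = 117 / 8.1 = 14.444 d.
At 25.6 °C: 117 / (25.6 − 14.4) = 117 / 11.2 = 10.446 d.
Difference = |14.444 − 10.446| = 3.998 ≈ 4.0 days.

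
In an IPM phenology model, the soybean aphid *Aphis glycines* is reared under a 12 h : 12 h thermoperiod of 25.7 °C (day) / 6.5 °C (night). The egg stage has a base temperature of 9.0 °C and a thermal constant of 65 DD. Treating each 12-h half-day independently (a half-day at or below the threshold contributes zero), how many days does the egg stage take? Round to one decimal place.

7.8 days

Day half: max(0, 25.7 − 9.0) × 0.5 = 16.7 × 0.5 = 8.35 DD.
Night half: max(0, 6.5 − 9.0) × 0.5 = 0.0 × 0.5 = 0.00 DD.
Per 24 h: 8.35 DD/day.
Duration = 65 / 8.35 = 7.784 ≈ 7.8 days.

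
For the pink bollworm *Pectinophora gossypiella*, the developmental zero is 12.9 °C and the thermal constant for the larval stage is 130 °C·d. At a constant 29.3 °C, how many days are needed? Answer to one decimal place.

Daily accumulation = 29.3 − 12.9 = 16.4 DD/day.
Duration = 130 / 16.4 = 7.927 ≈ 7.9 days.

7.9 days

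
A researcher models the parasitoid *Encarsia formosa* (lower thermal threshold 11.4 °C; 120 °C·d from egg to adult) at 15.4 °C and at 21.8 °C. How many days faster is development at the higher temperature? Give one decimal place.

18.5 days

At 15.4 °C: 120 / (15.4 − 11.4) = 120 / 4.0 = 30.000 d.
At 21.8 °C: 120 / (21.8 − 11.4) = 120 / 10.4 = 11.538 d.
Difference = |30.000 − 11.538| = 18.462 ≈ 18.5 days.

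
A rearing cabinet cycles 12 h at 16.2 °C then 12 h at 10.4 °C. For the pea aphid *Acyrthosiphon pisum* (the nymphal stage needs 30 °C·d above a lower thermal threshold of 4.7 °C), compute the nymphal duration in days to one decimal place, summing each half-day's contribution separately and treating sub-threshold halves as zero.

Day half: max(0, 16.2 − 4.7) × 0.5 = 11.5 × 0.5 = 5.75 DD.
Night half: max(0, 10.4 − 4.7) × 0.5 = 5.7 × 0.5 = 2.85 DD.
Per 24 h: 8.60 DD/day.
Duration = 30 / 8.60 = 3.488 ≈ 3.5 days.

3.5 days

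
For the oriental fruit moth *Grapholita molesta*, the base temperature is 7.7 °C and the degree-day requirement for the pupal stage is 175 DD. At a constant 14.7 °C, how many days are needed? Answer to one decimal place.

Daily accumulation = 14.7 − 7.7 = 7.0 DD/day.
Duration = 175 / 7.0 = 25.000 ≈ 25.0 days.

25.0 days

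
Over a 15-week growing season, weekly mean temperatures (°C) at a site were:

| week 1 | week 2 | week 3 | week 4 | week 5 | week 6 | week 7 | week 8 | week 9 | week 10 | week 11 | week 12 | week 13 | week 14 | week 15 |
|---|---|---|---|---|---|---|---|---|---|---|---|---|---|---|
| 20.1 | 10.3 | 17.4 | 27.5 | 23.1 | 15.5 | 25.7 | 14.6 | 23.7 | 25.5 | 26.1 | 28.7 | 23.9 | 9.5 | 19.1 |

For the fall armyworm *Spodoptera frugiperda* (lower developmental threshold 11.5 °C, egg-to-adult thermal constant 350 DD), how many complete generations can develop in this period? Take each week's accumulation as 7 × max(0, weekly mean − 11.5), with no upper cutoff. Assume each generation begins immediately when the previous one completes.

2 generations

Weekly DD (7 × max(0, T̄ − 11.5)): 60.2, 0.0, 41.3, 112.0, 81.2, 28.0, 99.4, 21.7, 85.4, 98.0, 102.2, 120.4, 86.8, 0.0, 53.2.
Season total = 989.8 DD.
Complete generations = ⌊989.8 / 350⌋ = 2.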